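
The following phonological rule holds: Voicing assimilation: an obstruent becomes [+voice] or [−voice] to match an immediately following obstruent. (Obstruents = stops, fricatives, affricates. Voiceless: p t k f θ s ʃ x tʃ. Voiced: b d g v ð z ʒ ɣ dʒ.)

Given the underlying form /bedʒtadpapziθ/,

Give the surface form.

[betʃtatpabziθ]

/dʒ/ before /t/ (voiceless) → [tʃ]
/d/ before /p/ (voiceless) → [t]
/p/ before /z/ (voiced) → [b]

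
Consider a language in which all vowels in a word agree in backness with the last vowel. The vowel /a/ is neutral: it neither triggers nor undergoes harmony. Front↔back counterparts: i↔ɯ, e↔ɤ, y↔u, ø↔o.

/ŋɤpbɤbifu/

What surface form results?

/i/ harmonizes with /u/ ([+back]) → [ɯ]

[ŋɤpbɤbɯfu]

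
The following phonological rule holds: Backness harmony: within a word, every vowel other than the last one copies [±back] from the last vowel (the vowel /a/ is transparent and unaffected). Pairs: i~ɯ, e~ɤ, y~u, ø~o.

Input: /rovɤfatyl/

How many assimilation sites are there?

/o/ harmonizes with /y/ ([-back]) → [ø]
/ɤ/ harmonizes with /y/ ([-back]) → [e]
2 segments change.

2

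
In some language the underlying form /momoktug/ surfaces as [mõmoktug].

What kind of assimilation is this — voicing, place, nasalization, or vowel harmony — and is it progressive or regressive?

nasalization, regressive

/o/→[õ].
Each target copies a feature from the following segment, so the direction is regressive.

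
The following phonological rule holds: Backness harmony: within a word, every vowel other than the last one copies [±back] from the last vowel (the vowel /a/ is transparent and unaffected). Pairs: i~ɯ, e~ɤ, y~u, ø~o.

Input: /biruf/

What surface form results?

[bɯruf]

/i/ harmonizes with /u/ ([+back]) → [ɯ]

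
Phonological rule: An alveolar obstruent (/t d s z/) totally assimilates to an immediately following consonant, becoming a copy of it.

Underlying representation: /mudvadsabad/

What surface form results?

[muvvassabad]

/d/ before /v/ → [v] (total assimilation)
/d/ before /s/ → [s] (total assimilation)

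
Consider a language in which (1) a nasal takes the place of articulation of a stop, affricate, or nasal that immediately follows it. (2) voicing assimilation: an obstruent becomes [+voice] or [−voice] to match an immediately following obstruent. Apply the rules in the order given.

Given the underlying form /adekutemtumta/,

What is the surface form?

Rule 1: /m/ before /t/ (alveolar) → [n]
Rule 1: /m/ before /t/ (alveolar) → [n]
After rule 1: adekutentunta
Rule 2: no segment meets the rule's conditions; no change.

[adekutentunta]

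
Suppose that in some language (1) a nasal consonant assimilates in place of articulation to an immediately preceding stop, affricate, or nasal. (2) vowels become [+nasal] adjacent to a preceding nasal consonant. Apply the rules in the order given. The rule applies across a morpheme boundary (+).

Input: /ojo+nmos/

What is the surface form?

Rule 1: /m/ after /n/ (alveolar) → [n]
After rule 1: ojo+nnos
Rule 2: /o/ after nasal /n/ → [õ]

[ojo+nnõs]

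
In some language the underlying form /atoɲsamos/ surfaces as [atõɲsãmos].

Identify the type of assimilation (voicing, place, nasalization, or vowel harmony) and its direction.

nasalization, regressive

/o/→[õ] /a/→[ã].
Each target copies a feature from the following segment, so the direction is regressive.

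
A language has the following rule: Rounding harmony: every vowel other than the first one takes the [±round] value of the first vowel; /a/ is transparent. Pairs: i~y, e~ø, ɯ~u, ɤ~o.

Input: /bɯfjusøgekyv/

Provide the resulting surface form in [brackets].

/u/ harmonizes with /ɯ/ ([-round]) → [ɯ]
/ø/ harmonizes with /ɯ/ ([-round]) → [e]
/y/ harmonizes with /ɯ/ ([-round]) → [i]

[bɯfjɯsegekiv]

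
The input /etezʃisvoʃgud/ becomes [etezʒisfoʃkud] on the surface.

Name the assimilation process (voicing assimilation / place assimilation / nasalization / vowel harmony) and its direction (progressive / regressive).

voicing assimilation, progressive

/ʃ/→[ʒ] /v/→[f] /g/→[k].
Each target copies a feature from the preceding segment, so the direction is progressive.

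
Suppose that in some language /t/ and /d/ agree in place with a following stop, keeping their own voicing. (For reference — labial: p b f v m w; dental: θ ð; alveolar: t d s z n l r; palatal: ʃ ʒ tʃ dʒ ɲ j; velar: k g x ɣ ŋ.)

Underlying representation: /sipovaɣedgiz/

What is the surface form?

[sipovaɣeggiz]

/d/ before /g/ (velar) → [g]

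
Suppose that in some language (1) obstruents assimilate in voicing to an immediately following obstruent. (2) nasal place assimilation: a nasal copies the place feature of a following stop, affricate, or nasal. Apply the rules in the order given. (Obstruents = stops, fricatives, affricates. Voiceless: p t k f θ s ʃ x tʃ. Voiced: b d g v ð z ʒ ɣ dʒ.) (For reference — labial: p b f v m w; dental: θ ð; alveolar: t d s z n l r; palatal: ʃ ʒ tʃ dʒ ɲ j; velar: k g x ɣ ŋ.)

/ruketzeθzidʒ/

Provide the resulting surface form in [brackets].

[rukedzeðzidʒ]

Rule 1: /t/ before /z/ (voiced) → [d]
Rule 1: /θ/ before /z/ (voiced) → [ð]
After rule 1: rukedzeðzidʒ
Rule 2: no segment meets the rule's conditions; no change.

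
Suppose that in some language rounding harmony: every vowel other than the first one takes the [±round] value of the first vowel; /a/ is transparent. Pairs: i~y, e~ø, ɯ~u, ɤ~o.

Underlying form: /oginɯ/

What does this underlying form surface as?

/i/ harmonizes with /o/ ([+round]) → [y]
/ɯ/ harmonizes with /o/ ([+round]) → [u]

[ogynu]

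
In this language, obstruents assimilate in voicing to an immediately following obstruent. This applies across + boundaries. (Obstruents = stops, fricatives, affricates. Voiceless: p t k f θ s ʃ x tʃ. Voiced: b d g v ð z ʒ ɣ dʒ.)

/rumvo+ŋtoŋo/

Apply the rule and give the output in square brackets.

no segment meets the rule's conditions; no change.

[rumvo+ŋtoŋo]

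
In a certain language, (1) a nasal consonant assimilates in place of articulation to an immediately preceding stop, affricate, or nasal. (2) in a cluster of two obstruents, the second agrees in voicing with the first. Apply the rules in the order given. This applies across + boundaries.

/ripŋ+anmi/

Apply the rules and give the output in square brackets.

[ripm+anni]

Rule 1: /ŋ/ after /p/ (labial) → [m]
Rule 1: /m/ after /n/ (alveolar) → [n]
After rule 1: ripm+anni
Rule 2: no segment meets the rule's conditions; no change.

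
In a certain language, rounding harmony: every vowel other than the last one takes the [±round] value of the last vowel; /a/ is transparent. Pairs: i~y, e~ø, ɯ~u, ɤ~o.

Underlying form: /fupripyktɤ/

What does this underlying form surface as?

/u/ harmonizes with /ɤ/ ([-round]) → [ɯ]
/y/ harmonizes with /ɤ/ ([-round]) → [i]

[fɯpripiktɤ]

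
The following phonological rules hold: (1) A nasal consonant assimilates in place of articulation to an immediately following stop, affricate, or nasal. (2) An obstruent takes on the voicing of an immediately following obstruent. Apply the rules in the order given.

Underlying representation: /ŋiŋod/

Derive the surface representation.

[ŋiŋod]

Rule 1: no segment meets the rule's conditions; no change.
After rule 1: ŋiŋod
Rule 2: no segment meets the rule's conditions; no change.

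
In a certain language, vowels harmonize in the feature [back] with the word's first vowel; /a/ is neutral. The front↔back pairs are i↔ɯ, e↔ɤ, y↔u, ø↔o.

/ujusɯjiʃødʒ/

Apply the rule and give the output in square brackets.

/i/ harmonizes with /u/ ([+back]) → [ɯ]
/ø/ harmonizes with /u/ ([+back]) → [o]

[ujusɯjɯʃodʒ]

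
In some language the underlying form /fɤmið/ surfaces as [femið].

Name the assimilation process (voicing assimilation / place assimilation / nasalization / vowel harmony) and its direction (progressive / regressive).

vowel harmony, regressive

/ɤ/→[e].
Vowels agree with the last vowel, so the harmony is regressive.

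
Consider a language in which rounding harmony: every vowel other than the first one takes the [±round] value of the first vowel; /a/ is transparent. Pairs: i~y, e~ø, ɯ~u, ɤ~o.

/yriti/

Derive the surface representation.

[yryty]

/i/ harmonizes with /y/ ([+round]) → [y]
/i/ harmonizes with /y/ ([+round]) → [y]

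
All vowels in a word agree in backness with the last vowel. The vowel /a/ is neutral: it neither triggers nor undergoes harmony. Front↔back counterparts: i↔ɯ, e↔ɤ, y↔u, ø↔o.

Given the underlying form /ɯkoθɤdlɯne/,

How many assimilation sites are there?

/ɯ/ harmonizes with /e/ ([-back]) → [i]
/o/ harmonizes with /e/ ([-back]) → [ø]
/ɤ/ harmonizes with /e/ ([-back]) → [e]
/ɯ/ harmonizes with /e/ ([-back]) → [i]
4 segments change.

4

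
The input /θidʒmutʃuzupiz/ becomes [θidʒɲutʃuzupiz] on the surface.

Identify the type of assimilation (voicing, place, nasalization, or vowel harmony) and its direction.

place assimilation, progressive

/m/→[ɲ].
Each target copies a feature from the preceding segment, so the direction is progressive.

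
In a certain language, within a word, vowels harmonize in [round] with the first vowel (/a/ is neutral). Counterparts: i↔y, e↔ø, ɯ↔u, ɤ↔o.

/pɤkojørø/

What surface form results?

/o/ harmonizes with /ɤ/ ([-round]) → [ɤ]
/ø/ harmonizes with /ɤ/ ([-round]) → [e]
/ø/ harmonizes with /ɤ/ ([-round]) → [e]

[pɤkɤjere]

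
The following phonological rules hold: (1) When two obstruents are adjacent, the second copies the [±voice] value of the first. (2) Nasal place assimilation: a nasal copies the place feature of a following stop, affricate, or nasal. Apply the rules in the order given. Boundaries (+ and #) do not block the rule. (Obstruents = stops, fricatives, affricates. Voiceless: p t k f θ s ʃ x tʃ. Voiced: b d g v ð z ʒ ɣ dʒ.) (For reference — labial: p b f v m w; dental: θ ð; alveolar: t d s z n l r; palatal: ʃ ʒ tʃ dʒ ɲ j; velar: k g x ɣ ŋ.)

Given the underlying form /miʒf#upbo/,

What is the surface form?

Rule 1: /f/ after /ʒ/ (voiced) → [v]
Rule 1: /b/ after /p/ (voiceless) → [p]
After rule 1: miʒv#uppo
Rule 2: no segment meets the rule's conditions; no change.

[miʒv#uppo]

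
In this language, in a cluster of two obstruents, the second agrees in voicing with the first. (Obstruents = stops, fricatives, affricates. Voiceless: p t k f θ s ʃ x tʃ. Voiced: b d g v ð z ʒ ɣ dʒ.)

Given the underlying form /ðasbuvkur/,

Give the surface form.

[ðaspuvgur]

/b/ after /s/ (voiceless) → [p]
/k/ after /v/ (voiced) → [g]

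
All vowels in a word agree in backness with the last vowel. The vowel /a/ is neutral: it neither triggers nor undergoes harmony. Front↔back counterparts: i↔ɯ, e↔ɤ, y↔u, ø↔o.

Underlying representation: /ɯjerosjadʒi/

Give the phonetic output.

/ɯ/ harmonizes with /i/ ([-back]) → [i]
/o/ harmonizes with /i/ ([-back]) → [ø]

[ijerøsjadʒi]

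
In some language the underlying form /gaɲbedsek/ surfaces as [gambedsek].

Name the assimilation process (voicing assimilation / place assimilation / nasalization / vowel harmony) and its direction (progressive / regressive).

place assimilation, regressive

/ɲ/→[m].
Each target copies a feature from the following segment, so the direction is regressive.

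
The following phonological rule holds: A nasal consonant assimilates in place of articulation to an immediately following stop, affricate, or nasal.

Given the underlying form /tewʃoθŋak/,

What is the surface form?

no segment meets the rule's conditions; no change.

[tewʃoθŋak]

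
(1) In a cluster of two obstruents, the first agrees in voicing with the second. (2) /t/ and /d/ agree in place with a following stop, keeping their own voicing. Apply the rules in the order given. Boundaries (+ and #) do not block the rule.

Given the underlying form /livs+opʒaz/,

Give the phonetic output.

[lifs+obʒaz]

Rule 1: /v/ before /s/ (voiceless) → [f]
Rule 1: /p/ before /ʒ/ (voiced) → [b]
After rule 1: lifs+obʒaz
Rule 2: no segment meets the rule's conditions; no change.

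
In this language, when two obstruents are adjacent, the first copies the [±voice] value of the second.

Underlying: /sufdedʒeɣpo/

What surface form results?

/f/ before /d/ (voiced) → [v]
/ɣ/ before /p/ (voiceless) → [x]

[suvdedʒexpo]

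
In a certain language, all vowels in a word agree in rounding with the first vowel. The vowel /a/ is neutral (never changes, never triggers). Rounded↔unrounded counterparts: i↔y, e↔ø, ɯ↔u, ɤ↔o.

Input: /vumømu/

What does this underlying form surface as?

[vumømu]

no segment meets the rule's conditions; no change.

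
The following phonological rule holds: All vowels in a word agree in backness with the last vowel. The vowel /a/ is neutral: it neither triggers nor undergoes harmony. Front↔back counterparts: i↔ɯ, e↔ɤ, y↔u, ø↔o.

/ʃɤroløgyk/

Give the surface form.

[ʃerøløgyk]

/ɤ/ harmonizes with /y/ ([-back]) → [e]
/o/ harmonizes with /y/ ([-back]) → [ø]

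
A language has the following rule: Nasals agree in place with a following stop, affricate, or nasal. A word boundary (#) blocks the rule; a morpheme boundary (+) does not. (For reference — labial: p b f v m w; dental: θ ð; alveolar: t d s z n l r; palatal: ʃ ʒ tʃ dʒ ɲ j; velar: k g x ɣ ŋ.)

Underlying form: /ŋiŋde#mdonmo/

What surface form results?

[ŋinde#ndommo]

/ŋ/ before /d/ (alveolar) → [n]
/m/ before /d/ (alveolar) → [n]
/n/ before /m/ (labial) → [m]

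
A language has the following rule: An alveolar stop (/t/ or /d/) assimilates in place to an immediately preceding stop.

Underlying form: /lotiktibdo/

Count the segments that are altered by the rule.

2

/t/ after /k/ (velar) → [k]
/d/ after /b/ (labial) → [b]
2 segments change.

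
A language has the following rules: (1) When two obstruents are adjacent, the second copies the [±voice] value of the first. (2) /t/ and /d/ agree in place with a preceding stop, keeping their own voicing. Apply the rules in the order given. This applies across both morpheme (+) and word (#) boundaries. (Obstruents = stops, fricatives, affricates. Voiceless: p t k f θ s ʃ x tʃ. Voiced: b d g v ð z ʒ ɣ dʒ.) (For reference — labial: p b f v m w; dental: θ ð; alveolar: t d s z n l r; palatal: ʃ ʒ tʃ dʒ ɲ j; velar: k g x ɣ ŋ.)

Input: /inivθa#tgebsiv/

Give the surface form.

Rule 1: /θ/ after /v/ (voiced) → [ð]
Rule 1: /g/ after /t/ (voiceless) → [k]
Rule 1: /s/ after /b/ (voiced) → [z]
After rule 1: inivða#tkebziv
Rule 2: no segment meets the rule's conditions; no change.

[inivða#tkebziv]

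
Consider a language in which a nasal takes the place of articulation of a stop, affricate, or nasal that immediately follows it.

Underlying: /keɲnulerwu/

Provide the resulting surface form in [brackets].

/ɲ/ before /n/ (alveolar) → [n]

[kennulerwu]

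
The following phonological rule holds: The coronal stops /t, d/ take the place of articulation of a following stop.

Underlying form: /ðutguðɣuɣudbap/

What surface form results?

[ðukguðɣuɣubbap]

/t/ before /g/ (velar) → [k]
/d/ before /b/ (labial) → [b]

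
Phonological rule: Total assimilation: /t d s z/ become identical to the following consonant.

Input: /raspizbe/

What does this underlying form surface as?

[rappibbe]

/s/ before /p/ → [p] (total assimilation)
/z/ before /b/ → [b] (total assimilation)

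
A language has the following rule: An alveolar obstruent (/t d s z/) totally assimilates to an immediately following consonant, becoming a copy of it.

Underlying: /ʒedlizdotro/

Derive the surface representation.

[ʒelliddorro]

/d/ before /l/ → [l] (total assimilation)
/z/ before /d/ → [d] (total assimilation)
/t/ before /r/ → [r] (total assimilation)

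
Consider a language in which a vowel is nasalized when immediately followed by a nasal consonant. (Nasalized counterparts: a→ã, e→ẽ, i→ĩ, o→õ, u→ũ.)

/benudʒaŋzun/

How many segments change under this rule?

3

/e/ before nasal /n/ → [ẽ]
/a/ before nasal /ŋ/ → [ã]
/u/ before nasal /n/ → [ũ]
3 segments change.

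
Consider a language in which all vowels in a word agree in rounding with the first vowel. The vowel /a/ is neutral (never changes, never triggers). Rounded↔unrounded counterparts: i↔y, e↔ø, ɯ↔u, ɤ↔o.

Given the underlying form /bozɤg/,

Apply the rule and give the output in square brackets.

[bozog]

/ɤ/ harmonizes with /o/ ([+round]) → [o]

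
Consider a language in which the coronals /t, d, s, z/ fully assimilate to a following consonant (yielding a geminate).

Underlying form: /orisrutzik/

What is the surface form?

[orirruzzik]

/s/ before /r/ → [r] (total assimilation)
/t/ before /z/ → [z] (total assimilation)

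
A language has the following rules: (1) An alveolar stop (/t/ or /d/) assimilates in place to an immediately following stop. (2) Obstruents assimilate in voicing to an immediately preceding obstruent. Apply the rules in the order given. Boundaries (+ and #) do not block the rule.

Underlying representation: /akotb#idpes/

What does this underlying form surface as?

[akopp#ibbes]

Rule 1: /t/ before /b/ (labial) → [p]
Rule 1: /d/ before /p/ (labial) → [b]
After rule 1: akopb#ibpes
Rule 2: /b/ after /p/ (voiceless) → [p]
Rule 2: /p/ after /b/ (voiced) → [b]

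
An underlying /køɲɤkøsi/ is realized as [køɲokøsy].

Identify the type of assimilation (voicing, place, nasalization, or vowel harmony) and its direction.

vowel harmony, progressive

/ɤ/→[o] /i/→[y].
Vowels agree with the first vowel, so the harmony is progressive.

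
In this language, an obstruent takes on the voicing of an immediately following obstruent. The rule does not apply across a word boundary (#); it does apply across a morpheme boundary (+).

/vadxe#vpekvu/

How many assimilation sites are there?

/d/ before /x/ (voiceless) → [t]
/v/ before /p/ (voiceless) → [f]
/k/ before /v/ (voiced) → [g]
3 segments change.

3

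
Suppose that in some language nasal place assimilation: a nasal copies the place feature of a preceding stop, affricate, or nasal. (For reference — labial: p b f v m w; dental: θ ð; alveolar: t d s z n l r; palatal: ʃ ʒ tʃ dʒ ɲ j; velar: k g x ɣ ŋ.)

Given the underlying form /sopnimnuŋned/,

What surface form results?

/n/ after /p/ (labial) → [m]
/n/ after /m/ (labial) → [m]
/n/ after /ŋ/ (velar) → [ŋ]

[sopmimmuŋŋed]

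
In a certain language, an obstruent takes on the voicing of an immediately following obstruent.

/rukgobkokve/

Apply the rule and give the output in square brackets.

/k/ before /g/ (voiced) → [g]
/b/ before /k/ (voiceless) → [p]
/k/ before /v/ (voiced) → [g]

[ruggopkogve]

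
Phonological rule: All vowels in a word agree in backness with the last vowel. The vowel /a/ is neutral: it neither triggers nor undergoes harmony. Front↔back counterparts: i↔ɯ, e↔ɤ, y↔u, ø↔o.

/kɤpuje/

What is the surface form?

[kepyje]

/ɤ/ harmonizes with /e/ ([-back]) → [e]
/u/ harmonizes with /e/ ([-back]) → [y]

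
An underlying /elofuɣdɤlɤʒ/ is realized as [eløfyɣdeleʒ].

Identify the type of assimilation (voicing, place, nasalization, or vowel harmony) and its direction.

/o/→[ø] /u/→[y] /ɤ/→[e] /ɤ/→[e].
Vowels agree with the first vowel, so the harmony is progressive.

vowel harmony, progressive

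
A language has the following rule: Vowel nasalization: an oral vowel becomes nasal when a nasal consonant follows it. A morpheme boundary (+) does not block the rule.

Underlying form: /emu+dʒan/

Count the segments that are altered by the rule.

/e/ before nasal /m/ → [ẽ]
/a/ before nasal /n/ → [ã]
2 segments change.

2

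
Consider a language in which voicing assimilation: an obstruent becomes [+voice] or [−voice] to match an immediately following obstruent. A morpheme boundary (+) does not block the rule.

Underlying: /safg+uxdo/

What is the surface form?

/f/ before /g/ (voiced) → [v]
/x/ before /d/ (voiced) → [ɣ]

[savg+uɣdo]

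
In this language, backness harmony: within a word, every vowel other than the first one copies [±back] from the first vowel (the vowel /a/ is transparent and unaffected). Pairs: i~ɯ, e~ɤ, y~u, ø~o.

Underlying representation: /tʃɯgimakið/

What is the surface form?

[tʃɯgɯmakɯð]

/i/ harmonizes with /ɯ/ ([+back]) → [ɯ]
/i/ harmonizes with /ɯ/ ([+back]) → [ɯ]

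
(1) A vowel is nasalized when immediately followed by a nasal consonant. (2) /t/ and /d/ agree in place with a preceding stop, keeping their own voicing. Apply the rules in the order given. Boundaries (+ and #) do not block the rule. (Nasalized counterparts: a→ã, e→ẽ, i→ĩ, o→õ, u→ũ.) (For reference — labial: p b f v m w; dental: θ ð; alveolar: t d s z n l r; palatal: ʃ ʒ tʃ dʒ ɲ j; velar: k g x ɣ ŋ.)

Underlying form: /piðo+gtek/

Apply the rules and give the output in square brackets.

Rule 1: no segment meets the rule's conditions; no change.
After rule 1: piðo+gtek
Rule 2: /t/ after /g/ (velar) → [k]

[piðo+gkek]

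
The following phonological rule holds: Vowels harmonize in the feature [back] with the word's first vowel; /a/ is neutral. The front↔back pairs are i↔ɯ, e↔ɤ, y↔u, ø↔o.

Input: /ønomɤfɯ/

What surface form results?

[ønømefi]

/o/ harmonizes with /ø/ ([-back]) → [ø]
/ɤ/ harmonizes with /ø/ ([-back]) → [e]
/ɯ/ harmonizes with /ø/ ([-back]) → [i]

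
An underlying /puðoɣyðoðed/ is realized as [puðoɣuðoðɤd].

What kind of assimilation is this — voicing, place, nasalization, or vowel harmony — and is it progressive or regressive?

/y/→[u] /e/→[ɤ].
Vowels agree with the first vowel, so the harmony is progressive.

vowel harmony, progressive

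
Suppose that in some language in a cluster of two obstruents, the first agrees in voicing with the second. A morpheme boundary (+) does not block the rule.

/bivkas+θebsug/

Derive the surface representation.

/v/ before /k/ (voiceless) → [f]
/b/ before /s/ (voiceless) → [p]

[bifkas+θepsug]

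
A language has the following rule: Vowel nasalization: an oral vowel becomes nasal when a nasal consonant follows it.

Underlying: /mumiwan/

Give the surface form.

/u/ before nasal /m/ → [ũ]
/a/ before nasal /n/ → [ã]

[mũmiwãn]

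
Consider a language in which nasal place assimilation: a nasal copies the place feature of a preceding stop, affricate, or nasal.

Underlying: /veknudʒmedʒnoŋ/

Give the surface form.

[vekŋudʒɲedʒɲoŋ]

/n/ after /k/ (velar) → [ŋ]
/m/ after /dʒ/ (palatal) → [ɲ]
/n/ after /dʒ/ (palatal) → [ɲ]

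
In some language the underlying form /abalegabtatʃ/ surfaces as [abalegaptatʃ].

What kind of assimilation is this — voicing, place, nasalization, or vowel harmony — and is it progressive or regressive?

voicing assimilation, regressive

/b/→[p].
Each target copies a feature from the following segment, so the direction is regressive.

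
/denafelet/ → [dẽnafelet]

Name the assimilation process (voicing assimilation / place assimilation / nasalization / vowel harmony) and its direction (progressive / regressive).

/e/→[ẽ].
Each target copies a feature from the following segment, so the direction is regressive.

nasalization, regressive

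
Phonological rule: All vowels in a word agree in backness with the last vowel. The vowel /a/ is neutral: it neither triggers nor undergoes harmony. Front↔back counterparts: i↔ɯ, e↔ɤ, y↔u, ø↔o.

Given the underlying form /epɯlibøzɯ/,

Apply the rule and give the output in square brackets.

[ɤpɯlɯbozɯ]

/e/ harmonizes with /ɯ/ ([+back]) → [ɤ]
/i/ harmonizes with /ɯ/ ([+back]) → [ɯ]
/ø/ harmonizes with /ɯ/ ([+back]) → [o]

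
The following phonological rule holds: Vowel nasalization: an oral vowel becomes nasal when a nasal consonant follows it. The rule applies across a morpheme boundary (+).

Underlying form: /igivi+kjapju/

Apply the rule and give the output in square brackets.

no segment meets the rule's conditions; no change.

[igivi+kjapju]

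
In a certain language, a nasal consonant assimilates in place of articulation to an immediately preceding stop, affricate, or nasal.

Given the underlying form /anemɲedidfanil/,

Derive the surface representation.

[anemmedidfanil]

/ɲ/ after /m/ (labial) → [m]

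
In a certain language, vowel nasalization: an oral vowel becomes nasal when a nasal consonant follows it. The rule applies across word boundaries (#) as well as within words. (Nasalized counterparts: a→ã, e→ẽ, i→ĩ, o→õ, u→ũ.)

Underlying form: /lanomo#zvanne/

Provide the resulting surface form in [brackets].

/a/ before nasal /n/ → [ã]
/o/ before nasal /m/ → [õ]
/a/ before nasal /n/ → [ã]

[lãnõmo#zvãnne]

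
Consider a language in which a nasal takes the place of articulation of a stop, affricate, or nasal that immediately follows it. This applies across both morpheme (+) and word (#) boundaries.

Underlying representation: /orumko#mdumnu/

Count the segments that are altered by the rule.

3

/m/ before /k/ (velar) → [ŋ]
/m/ before /d/ (alveolar) → [n]
/m/ before /n/ (alveolar) → [n]
3 segments change.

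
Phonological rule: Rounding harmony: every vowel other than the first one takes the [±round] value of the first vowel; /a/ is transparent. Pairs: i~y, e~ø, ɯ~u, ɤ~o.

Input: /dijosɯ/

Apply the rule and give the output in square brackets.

/o/ harmonizes with /i/ ([-round]) → [ɤ]

[dijɤsɯ]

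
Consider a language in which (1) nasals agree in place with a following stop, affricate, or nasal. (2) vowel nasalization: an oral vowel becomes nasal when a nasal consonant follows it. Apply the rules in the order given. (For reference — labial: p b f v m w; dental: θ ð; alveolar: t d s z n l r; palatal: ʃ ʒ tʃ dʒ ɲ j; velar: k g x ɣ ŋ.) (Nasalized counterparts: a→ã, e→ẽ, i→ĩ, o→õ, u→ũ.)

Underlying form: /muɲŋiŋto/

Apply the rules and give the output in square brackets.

[mũŋŋĩnto]

Rule 1: /ɲ/ before /ŋ/ (velar) → [ŋ]
Rule 1: /ŋ/ before /t/ (alveolar) → [n]
After rule 1: muŋŋinto
Rule 2: /u/ before nasal /ŋ/ → [ũ]
Rule 2: /i/ before nasal /n/ → [ĩ]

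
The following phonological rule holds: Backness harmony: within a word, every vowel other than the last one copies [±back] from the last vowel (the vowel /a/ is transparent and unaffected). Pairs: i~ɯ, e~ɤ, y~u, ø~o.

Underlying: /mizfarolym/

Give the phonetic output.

[mizfarølym]

/o/ harmonizes with /y/ ([-back]) → [ø]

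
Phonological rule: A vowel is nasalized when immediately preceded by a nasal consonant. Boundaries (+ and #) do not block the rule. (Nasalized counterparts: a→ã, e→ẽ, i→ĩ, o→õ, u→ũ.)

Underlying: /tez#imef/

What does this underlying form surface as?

[tez#imẽf]

/e/ after nasal /m/ → [ẽ]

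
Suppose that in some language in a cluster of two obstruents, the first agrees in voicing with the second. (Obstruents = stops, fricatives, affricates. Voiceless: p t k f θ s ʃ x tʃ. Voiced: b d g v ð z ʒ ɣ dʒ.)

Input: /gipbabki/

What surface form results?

/p/ before /b/ (voiced) → [b]
/b/ before /k/ (voiceless) → [p]

[gibbapki]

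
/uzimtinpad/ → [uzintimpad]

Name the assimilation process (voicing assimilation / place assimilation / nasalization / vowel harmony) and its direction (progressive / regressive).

/m/→[n] /n/→[m].
Each target copies a feature from the following segment, so the direction is regressive.

place assimilation, regressive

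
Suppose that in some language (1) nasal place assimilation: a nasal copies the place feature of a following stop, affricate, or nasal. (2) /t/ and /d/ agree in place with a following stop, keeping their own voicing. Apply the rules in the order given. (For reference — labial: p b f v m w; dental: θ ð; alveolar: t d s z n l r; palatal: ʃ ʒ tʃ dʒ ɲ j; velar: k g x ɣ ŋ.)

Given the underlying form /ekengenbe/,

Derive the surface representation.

[ekeŋgembe]

Rule 1: /n/ before /g/ (velar) → [ŋ]
Rule 1: /n/ before /b/ (labial) → [m]
After rule 1: ekeŋgembe
Rule 2: no segment meets the rule's conditions; no change.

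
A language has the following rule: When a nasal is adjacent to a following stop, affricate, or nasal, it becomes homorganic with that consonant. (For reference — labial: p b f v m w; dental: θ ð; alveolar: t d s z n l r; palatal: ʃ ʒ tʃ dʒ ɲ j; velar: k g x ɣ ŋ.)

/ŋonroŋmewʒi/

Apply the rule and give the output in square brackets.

[ŋonrommewʒi]

/ŋ/ before /m/ (labial) → [m]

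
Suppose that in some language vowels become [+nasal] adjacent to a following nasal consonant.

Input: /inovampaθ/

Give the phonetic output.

/i/ before nasal /n/ → [ĩ]
/a/ before nasal /m/ → [ã]

[ĩnovãmpaθ]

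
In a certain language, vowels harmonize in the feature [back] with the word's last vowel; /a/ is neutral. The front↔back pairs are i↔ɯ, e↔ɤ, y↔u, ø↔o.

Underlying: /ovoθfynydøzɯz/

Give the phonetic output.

/y/ harmonizes with /ɯ/ ([+back]) → [u]
/y/ harmonizes with /ɯ/ ([+back]) → [u]
/ø/ harmonizes with /ɯ/ ([+back]) → [o]

[ovoθfunudozɯz]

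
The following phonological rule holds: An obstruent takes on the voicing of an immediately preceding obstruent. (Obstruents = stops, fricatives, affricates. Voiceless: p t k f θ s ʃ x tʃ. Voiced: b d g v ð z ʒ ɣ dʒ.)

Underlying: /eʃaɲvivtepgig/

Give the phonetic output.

[eʃaɲvivdepkig]

/t/ after /v/ (voiced) → [d]
/g/ after /p/ (voiceless) → [k]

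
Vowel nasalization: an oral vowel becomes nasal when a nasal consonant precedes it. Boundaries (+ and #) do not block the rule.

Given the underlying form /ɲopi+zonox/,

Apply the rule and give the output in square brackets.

/o/ after nasal /ɲ/ → [õ]
/o/ after nasal /n/ → [õ]

[ɲõpi+zonõx]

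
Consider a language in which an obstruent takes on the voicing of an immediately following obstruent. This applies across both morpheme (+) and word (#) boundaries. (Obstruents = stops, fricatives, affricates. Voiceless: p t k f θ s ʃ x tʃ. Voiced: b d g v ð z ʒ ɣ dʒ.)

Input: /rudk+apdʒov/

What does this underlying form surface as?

/d/ before /k/ (voiceless) → [t]
/p/ before /dʒ/ (voiced) → [b]

[rutk+abdʒov]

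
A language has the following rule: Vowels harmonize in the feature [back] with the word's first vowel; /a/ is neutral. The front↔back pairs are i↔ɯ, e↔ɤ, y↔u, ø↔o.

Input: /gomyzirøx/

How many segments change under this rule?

/y/ harmonizes with /o/ ([+back]) → [u]
/i/ harmonizes with /o/ ([+back]) → [ɯ]
/ø/ harmonizes with /o/ ([+back]) → [o]
3 segments change.

3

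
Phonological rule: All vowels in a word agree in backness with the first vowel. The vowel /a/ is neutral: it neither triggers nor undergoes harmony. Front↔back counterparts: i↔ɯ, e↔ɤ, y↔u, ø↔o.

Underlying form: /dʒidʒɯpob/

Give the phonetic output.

[dʒidʒipøb]

/ɯ/ harmonizes with /i/ ([-back]) → [i]
/o/ harmonizes with /i/ ([-back]) → [ø]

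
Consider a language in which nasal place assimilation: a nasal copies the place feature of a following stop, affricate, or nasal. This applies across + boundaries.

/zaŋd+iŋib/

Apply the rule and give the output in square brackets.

[zand+iŋib]

/ŋ/ before /d/ (alveolar) → [n]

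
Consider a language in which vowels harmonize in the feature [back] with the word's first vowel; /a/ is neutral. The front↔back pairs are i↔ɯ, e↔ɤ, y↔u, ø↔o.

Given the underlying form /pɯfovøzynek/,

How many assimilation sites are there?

/ø/ harmonizes with /ɯ/ ([+back]) → [o]
/y/ harmonizes with /ɯ/ ([+back]) → [u]
/e/ harmonizes with /ɯ/ ([+back]) → [ɤ]
3 segments change.

3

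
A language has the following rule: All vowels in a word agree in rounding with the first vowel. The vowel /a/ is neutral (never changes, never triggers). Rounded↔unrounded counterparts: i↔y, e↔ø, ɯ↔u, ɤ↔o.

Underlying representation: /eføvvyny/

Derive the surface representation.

/ø/ harmonizes with /e/ ([-round]) → [e]
/y/ harmonizes with /e/ ([-round]) → [i]
/y/ harmonizes with /e/ ([-round]) → [i]

[efevvini]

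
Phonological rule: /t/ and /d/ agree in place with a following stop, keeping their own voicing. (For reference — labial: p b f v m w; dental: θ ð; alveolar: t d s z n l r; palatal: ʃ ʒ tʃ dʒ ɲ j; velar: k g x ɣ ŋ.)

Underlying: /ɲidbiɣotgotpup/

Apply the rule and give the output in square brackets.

[ɲibbiɣokgoppup]

/d/ before /b/ (labial) → [b]
/t/ before /g/ (velar) → [k]
/t/ before /p/ (labial) → [p]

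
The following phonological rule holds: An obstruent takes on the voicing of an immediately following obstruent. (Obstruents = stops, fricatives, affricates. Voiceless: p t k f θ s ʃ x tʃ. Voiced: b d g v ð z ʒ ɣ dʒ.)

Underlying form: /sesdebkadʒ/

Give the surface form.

[sezdepkadʒ]

/s/ before /d/ (voiced) → [z]
/b/ before /k/ (voiceless) → [p]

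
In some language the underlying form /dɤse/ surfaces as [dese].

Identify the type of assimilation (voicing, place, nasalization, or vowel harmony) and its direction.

/ɤ/→[e].
Vowels agree with the last vowel, so the harmony is regressive.

vowel harmony, regressive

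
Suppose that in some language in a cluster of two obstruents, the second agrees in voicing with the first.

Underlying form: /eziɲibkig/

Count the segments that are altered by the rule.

1

/k/ after /b/ (voiced) → [g]
1 segment changes.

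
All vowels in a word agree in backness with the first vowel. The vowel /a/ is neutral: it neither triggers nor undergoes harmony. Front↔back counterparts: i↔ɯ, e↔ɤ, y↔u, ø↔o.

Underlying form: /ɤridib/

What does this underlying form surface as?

[ɤrɯdɯb]

/i/ harmonizes with /ɤ/ ([+back]) → [ɯ]
/i/ harmonizes with /ɤ/ ([+back]) → [ɯ]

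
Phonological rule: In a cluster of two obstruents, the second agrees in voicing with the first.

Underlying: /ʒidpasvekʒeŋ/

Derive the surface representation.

[ʒidbasfekʃeŋ]

/p/ after /d/ (voiced) → [b]
/v/ after /s/ (voiceless) → [f]
/ʒ/ after /k/ (voiceless) → [ʃ]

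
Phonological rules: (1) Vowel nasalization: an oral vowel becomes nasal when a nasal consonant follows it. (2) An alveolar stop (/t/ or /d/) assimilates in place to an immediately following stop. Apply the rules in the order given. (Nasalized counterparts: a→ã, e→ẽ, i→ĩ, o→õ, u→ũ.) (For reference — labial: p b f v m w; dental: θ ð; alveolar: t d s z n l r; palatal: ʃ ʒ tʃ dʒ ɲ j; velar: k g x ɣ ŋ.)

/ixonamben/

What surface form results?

Rule 1: /o/ before nasal /n/ → [õ]
Rule 1: /a/ before nasal /m/ → [ã]
Rule 1: /e/ before nasal /n/ → [ẽ]
After rule 1: ixõnãmbẽn
Rule 2: no segment meets the rule's conditions; no change.

[ixõnãmbẽn]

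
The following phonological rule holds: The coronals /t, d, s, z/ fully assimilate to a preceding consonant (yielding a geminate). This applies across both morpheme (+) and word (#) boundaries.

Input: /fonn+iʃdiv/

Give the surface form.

/d/ after /ʃ/ → [ʃ] (total assimilation)

[fonn+iʃʃiv]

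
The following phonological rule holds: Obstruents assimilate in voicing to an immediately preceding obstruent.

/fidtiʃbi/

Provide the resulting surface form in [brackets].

[fiddiʃpi]

/t/ after /d/ (voiced) → [d]
/b/ after /ʃ/ (voiceless) → [p]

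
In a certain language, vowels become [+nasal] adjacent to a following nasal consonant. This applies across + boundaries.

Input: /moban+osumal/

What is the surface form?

/a/ before nasal /n/ → [ã]
/u/ before nasal /m/ → [ũ]

[mobãn+osũmal]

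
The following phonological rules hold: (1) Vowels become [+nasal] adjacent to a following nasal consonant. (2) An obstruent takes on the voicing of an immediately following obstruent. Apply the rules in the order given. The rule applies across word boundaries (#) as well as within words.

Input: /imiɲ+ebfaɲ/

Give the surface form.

Rule 1: /i/ before nasal /m/ → [ĩ]
Rule 1: /i/ before nasal /ɲ/ → [ĩ]
Rule 1: /a/ before nasal /ɲ/ → [ã]
After rule 1: ĩmĩɲ+ebfãɲ
Rule 2: /b/ before /f/ (voiceless) → [p]

[ĩmĩɲ+epfãɲ]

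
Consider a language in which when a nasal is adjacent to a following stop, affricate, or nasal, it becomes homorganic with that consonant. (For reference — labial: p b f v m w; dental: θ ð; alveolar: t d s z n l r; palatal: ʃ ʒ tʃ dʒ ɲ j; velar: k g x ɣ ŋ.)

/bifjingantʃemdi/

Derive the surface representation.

/n/ before /g/ (velar) → [ŋ]
/n/ before /tʃ/ (palatal) → [ɲ]
/m/ before /d/ (alveolar) → [n]

[bifjiŋgaɲtʃendi]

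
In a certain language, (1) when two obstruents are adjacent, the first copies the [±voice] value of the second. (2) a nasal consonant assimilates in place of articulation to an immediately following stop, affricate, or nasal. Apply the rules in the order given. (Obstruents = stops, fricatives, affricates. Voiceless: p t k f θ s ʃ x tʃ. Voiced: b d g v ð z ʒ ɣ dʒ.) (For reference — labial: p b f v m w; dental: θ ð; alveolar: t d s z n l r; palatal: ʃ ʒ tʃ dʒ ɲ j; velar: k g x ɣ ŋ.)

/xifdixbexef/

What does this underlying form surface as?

[xivdiɣbexef]

Rule 1: /f/ before /d/ (voiced) → [v]
Rule 1: /x/ before /b/ (voiced) → [ɣ]
After rule 1: xivdiɣbexef
Rule 2: no segment meets the rule's conditions; no change.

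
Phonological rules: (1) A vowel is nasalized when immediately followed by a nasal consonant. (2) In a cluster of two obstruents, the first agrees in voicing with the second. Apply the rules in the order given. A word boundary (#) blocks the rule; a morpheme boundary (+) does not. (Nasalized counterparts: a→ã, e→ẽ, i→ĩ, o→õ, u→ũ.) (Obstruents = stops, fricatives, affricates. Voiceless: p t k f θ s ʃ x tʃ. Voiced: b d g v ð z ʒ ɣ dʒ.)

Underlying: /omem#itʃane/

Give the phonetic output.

[õmẽm#itʃãne]

Rule 1: /o/ before nasal /m/ → [õ]
Rule 1: /e/ before nasal /m/ → [ẽ]
Rule 1: /a/ before nasal /n/ → [ã]
After rule 1: õmẽm#itʃãne
Rule 2: no segment meets the rule's conditions; no change.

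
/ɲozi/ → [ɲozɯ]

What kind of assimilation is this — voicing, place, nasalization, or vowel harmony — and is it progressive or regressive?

vowel harmony, progressive

/i/→[ɯ].
Vowels agree with the first vowel, so the harmony is progressive.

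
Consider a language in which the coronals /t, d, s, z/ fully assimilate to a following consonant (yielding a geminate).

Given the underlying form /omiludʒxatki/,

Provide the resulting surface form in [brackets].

[omiludʒxakki]

/t/ before /k/ → [k] (total assimilation)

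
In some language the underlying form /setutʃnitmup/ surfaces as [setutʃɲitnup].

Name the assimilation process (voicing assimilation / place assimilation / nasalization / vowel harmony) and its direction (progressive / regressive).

/n/→[ɲ] /m/→[n].
Each target copies a feature from the preceding segment, so the direction is progressive.

place assimilation, progressive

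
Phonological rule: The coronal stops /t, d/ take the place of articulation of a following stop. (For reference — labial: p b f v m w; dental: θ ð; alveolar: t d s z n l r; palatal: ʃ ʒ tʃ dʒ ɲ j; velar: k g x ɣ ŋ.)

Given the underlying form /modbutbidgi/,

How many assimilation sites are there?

/d/ before /b/ (labial) → [b]
/t/ before /b/ (labial) → [p]
/d/ before /g/ (velar) → [g]
3 segments change.

3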